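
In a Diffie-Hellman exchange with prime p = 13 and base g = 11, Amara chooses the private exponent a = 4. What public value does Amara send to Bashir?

3

Public value = 11^4 mod 13.
11^1 ≡ 11 (mod 13)
11^2 = (11^1)^2 ≡ 11^2 = 121 ≡ 4 (mod 13)
11^4 = (11^2)^2 ≡ 4^2 = 16 ≡ 3 (mod 13)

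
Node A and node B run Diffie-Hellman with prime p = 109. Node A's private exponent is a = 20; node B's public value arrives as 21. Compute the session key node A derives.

97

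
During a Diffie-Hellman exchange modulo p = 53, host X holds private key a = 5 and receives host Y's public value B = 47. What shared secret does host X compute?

15

Shared key K = 47^5 mod 53.
47^1 ≡ 47 (mod 53)
47^2 = (47^1)^2 ≡ 47^2 = 2209 ≡ 36 (mod 53)
47^4 = (47^2)^2 ≡ 36^2 = 1296 ≡ 24 (mod 53)
47^5 = 47^4 · 47^1 ≡ 24 · 47 ≡ 15 (mod 53).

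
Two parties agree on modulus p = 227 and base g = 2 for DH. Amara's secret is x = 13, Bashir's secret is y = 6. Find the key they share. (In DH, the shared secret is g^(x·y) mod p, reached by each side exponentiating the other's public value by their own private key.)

Bashir sends B = g^y mod p = 2^6 mod 227.
2^1 ≡ 2 (mod 227)
2^2 = (2^1)^2 ≡ 2^2 = 4 ≡ 4 (mod 227)
2^4 = (2^2)^2 ≡ 4^2 = 16 ≡ 16 (mod 227)
2^6 = 2^4 · 2^2 ≡ 16 · 4 ≡ 64 (mod 227).
So B = 64. Amara then computes K = B^x mod p = 64^13 mod 227.
64^1 ≡ 64 (mod 227)
64^2 = (64^1)^2 ≡ 64^2 = 4096 ≡ 10 (mod 227)
64^4 = (64^2)^2 ≡ 10^2 = 100 ≡ 100 (mod 227)
64^8 = (64^4)^2 ≡ 100^2 = 10000 ≡ 12 (mod 227)
64^13 = 64^8 · 64^4 · 64^1 ≡ 12 · 100 · 64 ≡ 74 (mod 227).

74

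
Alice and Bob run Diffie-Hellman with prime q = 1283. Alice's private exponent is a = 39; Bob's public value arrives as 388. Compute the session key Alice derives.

1110

Shared key K = 388^39 mod 1283.
388^1 ≡ 388 (mod 1283)
388^2 = (388^1)^2 ≡ 388^2 = 150544 ≡ 433 (mod 1283)
388^4 = (388^2)^2 ≡ 433^2 = 187489 ≡ 171 (mod 1283)
388^8 = (388^4)^2 ≡ 171^2 = 29241 ≡ 1015 (mod 1283)
388^16 = (388^8)^2 ≡ 1015^2 = 1030225 ≡ 1259 (mod 1283)
388^32 = (388^16)^2 ≡ 1259^2 = 1585081 ≡ 576 (mod 1283)
388^39 = 388^32 · 388^4 · 388^2 · 388^1 ≡ 576 · 171 · 433 · 388 ≡ 1110 (mod 1283).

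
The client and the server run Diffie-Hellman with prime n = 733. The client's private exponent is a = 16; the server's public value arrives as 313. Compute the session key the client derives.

Shared key K = 313^16 mod 733.
313^1 ≡ 313 (mod 733)
313^2 = (313^1)^2 ≡ 313^2 = 97969 ≡ 480 (mod 733)
313^4 = (313^2)^2 ≡ 480^2 = 230400 ≡ 238 (mod 733)
313^8 = (313^4)^2 ≡ 238^2 = 56644 ≡ 203 (mod 733)
313^16 = (313^8)^2 ≡ 203^2 = 41209 ≡ 161 (mod 733)

161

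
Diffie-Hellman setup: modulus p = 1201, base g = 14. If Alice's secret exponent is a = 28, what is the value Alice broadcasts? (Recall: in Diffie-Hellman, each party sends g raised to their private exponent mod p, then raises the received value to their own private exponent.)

Public value = 14^28 mod 1201.
14^1 ≡ 14 (mod 1201)
14^2 = (14^1)^2 ≡ 14^2 = 196 ≡ 196 (mod 1201)
14^4 = (14^2)^2 ≡ 196^2 = 38416 ≡ 1185 (mod 1201)
14^8 = (14^4)^2 ≡ 1185^2 = 1404225 ≡ 256 (mod 1201)
14^16 = (14^8)^2 ≡ 256^2 = 65536 ≡ 682 (mod 1201)
14^28 = 14^16 · 14^8 · 14^4 ≡ 682 · 256 · 1185 ≡ 54 (mod 1201).

54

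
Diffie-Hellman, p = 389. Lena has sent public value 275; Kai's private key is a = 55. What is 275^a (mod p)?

193

Shared key K = 275^55 mod 389.
275^1 ≡ 275 (mod 389)
275^2 = (275^1)^2 ≡ 275^2 = 75625 ≡ 159 (mod 389)
275^4 = (275^2)^2 ≡ 159^2 = 25281 ≡ 385 (mod 389)
275^8 = (275^4)^2 ≡ 385^2 = 148225 ≡ 16 (mod 389)
275^16 = (275^8)^2 ≡ 16^2 = 256 ≡ 256 (mod 389)
275^32 = (275^16)^2 ≡ 256^2 = 65536 ≡ 184 (mod 389)
275^55 = 275^32 · 275^16 · 275^4 · 275^2 · 275^1 ≡ 184 · 256 · 385 · 159 · 275 ≡ 193 (mod 389).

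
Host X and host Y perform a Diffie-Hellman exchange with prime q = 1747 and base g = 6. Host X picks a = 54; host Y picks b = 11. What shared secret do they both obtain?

Host X sends A = g^a mod q = 6^54 mod 1747.
6^1 ≡ 6 (mod 1747)
6^2 = (6^1)^2 ≡ 6^2 = 36 ≡ 36 (mod 1747)
6^4 = (6^2)^2 ≡ 36^2 = 1296 ≡ 1296 (mod 1747)
6^8 = (6^4)^2 ≡ 1296^2 = 1679616 ≡ 749 (mod 1747)
6^16 = (6^8)^2 ≡ 749^2 = 561001 ≡ 214 (mod 1747)
6^32 = (6^16)^2 ≡ 214^2 = 45796 ≡ 374 (mod 1747)
6^54 = 6^32 · 6^16 · 6^4 · 6^2 ≡ 374 · 214 · 1296 · 36 ≡ 1273 (mod 1747).
So A = 1273. Host Y then computes K = A^b mod q = 1273^11 mod 1747.
1273^1 ≡ 1273 (mod 1747)
1273^2 = (1273^1)^2 ≡ 1273^2 = 1620529 ≡ 1060 (mod 1747)
1273^4 = (1273^2)^2 ≡ 1060^2 = 1123600 ≡ 279 (mod 1747)
1273^8 = (1273^4)^2 ≡ 279^2 = 77841 ≡ 973 (mod 1747)
1273^11 = 1273^8 · 1273^2 · 1273^1 ≡ 973 · 1060 · 1273 ≡ 1119 (mod 1747).

1119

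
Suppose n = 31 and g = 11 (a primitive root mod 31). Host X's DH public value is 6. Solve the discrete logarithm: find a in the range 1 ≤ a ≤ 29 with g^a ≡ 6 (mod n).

5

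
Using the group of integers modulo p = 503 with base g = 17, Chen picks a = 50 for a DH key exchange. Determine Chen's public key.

100

Public value = 17^{50} \pmod{503}.
17^1 ≡ 17 (mod 503)
17^2 = (17^1)^2 ≡ 17^2 = 289 ≡ 289 (mod 503)
17^4 = (17^2)^2 ≡ 289^2 = 83521 ≡ 23 (mod 503)
17^8 = (17^4)^2 ≡ 23^2 = 529 ≡ 26 (mod 503)
17^16 = (17^8)^2 ≡ 26^2 = 676 ≡ 173 (mod 503)
17^32 = (17^16)^2 ≡ 173^2 = 29929 ≡ 252 (mod 503)
17^50 = 17^32 · 17^16 · 17^2 ≡ 252 · 173 · 289 ≡ 100 (mod 503).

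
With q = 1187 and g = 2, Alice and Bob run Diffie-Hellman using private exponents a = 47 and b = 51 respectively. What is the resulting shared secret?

Bob sends B = g^b mod q = 2^51 mod 1187.
2^1 ≡ 2 (mod 1187)
2^2 = (2^1)^2 ≡ 2^2 = 4 ≡ 4 (mod 1187)
2^4 = (2^2)^2 ≡ 4^2 = 16 ≡ 16 (mod 1187)
2^8 = (2^4)^2 ≡ 16^2 = 256 ≡ 256 (mod 1187)
2^16 = (2^8)^2 ≡ 256^2 = 65536 ≡ 251 (mod 1187)
2^32 = (2^16)^2 ≡ 251^2 = 63001 ≡ 90 (mod 1187)
2^51 = 2^32 · 2^16 · 2^2 · 2^1 ≡ 90 · 251 · 4 · 2 ≡ 296 (mod 1187).
So B = 296. Alice then computes K = B^a mod q = 296^47 mod 1187.
296^1 ≡ 296 (mod 1187)
296^2 = (296^1)^2 ≡ 296^2 = 87616 ≡ 965 (mod 1187)
296^4 = (296^2)^2 ≡ 965^2 = 931225 ≡ 617 (mod 1187)
296^8 = (296^4)^2 ≡ 617^2 = 380689 ≡ 849 (mod 1187)
296^16 = (296^8)^2 ≡ 849^2 = 720801 ≡ 292 (mod 1187)
296^32 = (296^16)^2 ≡ 292^2 = 85264 ≡ 987 (mod 1187)
296^47 = 296^32 · 296^8 · 296^4 · 296^2 · 296^1 ≡ 987 · 849 · 617 · 965 · 296 ≡ 316 (mod 1187).

316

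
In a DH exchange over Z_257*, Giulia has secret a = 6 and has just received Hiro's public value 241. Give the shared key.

Shared key K = 241^6 mod 257.
241^1 ≡ 241 (mod 257)
241^2 = (241^1)^2 ≡ 241^2 = 58081 ≡ 256 (mod 257)
241^4 = (241^2)^2 ≡ 256^2 = 65536 ≡ 1 (mod 257)
241^6 = 241^4 · 241^2 ≡ 1 · 256 ≡ 256 (mod 257).

256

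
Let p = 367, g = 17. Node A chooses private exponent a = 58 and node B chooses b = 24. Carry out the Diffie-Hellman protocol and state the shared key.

178

Node B sends B = g^b mod p = 17^24 mod 367.
17^1 ≡ 17 (mod 367)
17^2 = (17^1)^2 ≡ 17^2 = 289 ≡ 289 (mod 367)
17^4 = (17^2)^2 ≡ 289^2 = 83521 ≡ 212 (mod 367)
17^8 = (17^4)^2 ≡ 212^2 = 44944 ≡ 170 (mod 367)
17^16 = (17^8)^2 ≡ 170^2 = 28900 ≡ 274 (mod 367)
17^24 = 17^16 · 17^8 ≡ 274 · 170 ≡ 338 (mod 367).
So B = 338. Node A then computes K = B^a mod p = 338^58 mod 367.
338^1 ≡ 338 (mod 367)
338^2 = (338^1)^2 ≡ 338^2 = 114244 ≡ 107 (mod 367)
338^4 = (338^2)^2 ≡ 107^2 = 11449 ≡ 72 (mod 367)
338^8 = (338^4)^2 ≡ 72^2 = 5184 ≡ 46 (mod 367)
338^16 = (338^8)^2 ≡ 46^2 = 2116 ≡ 281 (mod 367)
338^32 = (338^16)^2 ≡ 281^2 = 78961 ≡ 56 (mod 367)
338^58 = 338^32 · 338^16 · 338^8 · 338^2 ≡ 56 · 281 · 46 · 107 ≡ 178 (mod 367).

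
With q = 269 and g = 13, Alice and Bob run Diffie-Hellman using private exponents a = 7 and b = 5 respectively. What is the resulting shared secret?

Bob sends B = g^b mod q = 13^5 mod 269.
13^1 ≡ 13 (mod 269)
13^2 = (13^1)^2 ≡ 13^2 = 169 ≡ 169 (mod 269)
13^4 = (13^2)^2 ≡ 169^2 = 28561 ≡ 47 (mod 269)
13^5 = 13^4 · 13^1 ≡ 47 · 13 ≡ 73 (mod 269).
So B = 73. Alice then computes K = B^a mod q = 73^7 mod 269.
73^1 ≡ 73 (mod 269)
73^2 = (73^1)^2 ≡ 73^2 = 5329 ≡ 218 (mod 269)
73^4 = (73^2)^2 ≡ 218^2 = 47524 ≡ 180 (mod 269)
73^7 = 73^4 · 73^2 · 73^1 ≡ 180 · 218 · 73 ≡ 208 (mod 269).

208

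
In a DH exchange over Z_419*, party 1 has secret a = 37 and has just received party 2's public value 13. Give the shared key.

Shared key K = 13^37 mod 419.
13^1 ≡ 13 (mod 419)
13^2 = (13^1)^2 ≡ 13^2 = 169 ≡ 169 (mod 419)
13^4 = (13^2)^2 ≡ 169^2 = 28561 ≡ 69 (mod 419)
13^8 = (13^4)^2 ≡ 69^2 = 4761 ≡ 152 (mod 419)
13^16 = (13^8)^2 ≡ 152^2 = 23104 ≡ 59 (mod 419)
13^32 = (13^16)^2 ≡ 59^2 = 3481 ≡ 129 (mod 419)
13^37 = 13^32 · 13^4 · 13^1 ≡ 129 · 69 · 13 ≡ 69 (mod 419).

69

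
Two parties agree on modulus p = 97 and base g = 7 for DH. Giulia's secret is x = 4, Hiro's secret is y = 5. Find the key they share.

9

Giulia sends A = g^x mod p = 7^4 mod 97.
7^1 ≡ 7 (mod 97)
7^2 = (7^1)^2 ≡ 7^2 = 49 ≡ 49 (mod 97)
7^4 = (7^2)^2 ≡ 49^2 = 2401 ≡ 73 (mod 97)
So A = 73. Hiro then computes K = A^y mod p = 73^5 mod 97.
73^1 ≡ 73 (mod 97)
73^2 = (73^1)^2 ≡ 73^2 = 5329 ≡ 91 (mod 97)
73^4 = (73^2)^2 ≡ 91^2 = 8281 ≡ 36 (mod 97)
73^5 = 73^4 · 73^1 ≡ 36 · 73 ≡ 9 (mod 97).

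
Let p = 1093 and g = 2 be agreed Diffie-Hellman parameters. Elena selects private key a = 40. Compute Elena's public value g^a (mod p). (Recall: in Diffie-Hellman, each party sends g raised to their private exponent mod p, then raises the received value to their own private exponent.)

487

Public value = 2^40 (mod 1093).
2^1 ≡ 2 (mod 1093)
2^2 = (2^1)^2 ≡ 2^2 = 4 ≡ 4 (mod 1093)
2^4 = (2^2)^2 ≡ 4^2 = 16 ≡ 16 (mod 1093)
2^8 = (2^4)^2 ≡ 16^2 = 256 ≡ 256 (mod 1093)
2^16 = (2^8)^2 ≡ 256^2 = 65536 ≡ 1049 (mod 1093)
2^32 = (2^16)^2 ≡ 1049^2 = 1100401 ≡ 843 (mod 1093)
2^40 = 2^32 · 2^8 ≡ 843 · 256 ≡ 487 (mod 1093).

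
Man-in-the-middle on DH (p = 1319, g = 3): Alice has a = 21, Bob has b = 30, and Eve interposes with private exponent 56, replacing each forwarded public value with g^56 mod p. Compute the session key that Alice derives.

1059

Alice receives Eve's public value M = 3^56 mod 1319 instead of the honest one.
3^1 ≡ 3 (mod 1319)
3^2 = (3^1)^2 ≡ 3^2 = 9 ≡ 9 (mod 1319)
3^4 = (3^2)^2 ≡ 9^2 = 81 ≡ 81 (mod 1319)
3^8 = (3^4)^2 ≡ 81^2 = 6561 ≡ 1285 (mod 1319)
3^16 = (3^8)^2 ≡ 1285^2 = 1651225 ≡ 1156 (mod 1319)
3^32 = (3^16)^2 ≡ 1156^2 = 1336336 ≡ 189 (mod 1319)
3^56 = 3^32 · 3^16 · 3^8 ≡ 189 · 1156 · 1285 ≡ 152 (mod 1319).
So M = 152. Alice computes K = M^21 mod 1319.
152^1 ≡ 152 (mod 1319)
152^2 = (152^1)^2 ≡ 152^2 = 23104 ≡ 681 (mod 1319)
152^4 = (152^2)^2 ≡ 681^2 = 463761 ≡ 792 (mod 1319)
152^8 = (152^4)^2 ≡ 792^2 = 627264 ≡ 739 (mod 1319)
152^16 = (152^8)^2 ≡ 739^2 = 546121 ≡ 55 (mod 1319)
152^21 = 152^16 · 152^4 · 152^1 ≡ 55 · 792 · 152 ≡ 1059 (mod 1319).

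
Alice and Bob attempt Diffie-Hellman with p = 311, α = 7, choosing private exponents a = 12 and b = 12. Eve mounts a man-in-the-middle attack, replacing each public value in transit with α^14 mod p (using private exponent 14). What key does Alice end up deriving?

121

Alice receives Eve's public value M = 7^14 mod 311 instead of the honest one.
7^1 ≡ 7 (mod 311)
7^2 = (7^1)^2 ≡ 7^2 = 49 ≡ 49 (mod 311)
7^4 = (7^2)^2 ≡ 49^2 = 2401 ≡ 224 (mod 311)
7^8 = (7^4)^2 ≡ 224^2 = 50176 ≡ 105 (mod 311)
7^14 = 7^8 · 7^4 · 7^2 ≡ 105 · 224 · 49 ≡ 225 (mod 311).
So M = 225. Alice computes K = M^12 mod 311.
225^1 ≡ 225 (mod 311)
225^2 = (225^1)^2 ≡ 225^2 = 50625 ≡ 243 (mod 311)
225^4 = (225^2)^2 ≡ 243^2 = 59049 ≡ 270 (mod 311)
225^8 = (225^4)^2 ≡ 270^2 = 72900 ≡ 126 (mod 311)
225^12 = 225^8 · 225^4 ≡ 126 · 270 ≡ 121 (mod 311).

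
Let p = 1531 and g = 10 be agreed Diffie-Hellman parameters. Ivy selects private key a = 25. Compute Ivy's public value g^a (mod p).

1136

Public value = 10^25 (mod 1531).
10^1 ≡ 10 (mod 1531)
10^2 = (10^1)^2 ≡ 10^2 = 100 ≡ 100 (mod 1531)
10^4 = (10^2)^2 ≡ 100^2 = 10000 ≡ 814 (mod 1531)
10^8 = (10^4)^2 ≡ 814^2 = 662596 ≡ 1204 (mod 1531)
10^16 = (10^8)^2 ≡ 1204^2 = 1449616 ≡ 1290 (mod 1531)
10^25 = 10^16 · 10^8 · 10^1 ≡ 1290 · 1204 · 10 ≡ 1136 (mod 1531).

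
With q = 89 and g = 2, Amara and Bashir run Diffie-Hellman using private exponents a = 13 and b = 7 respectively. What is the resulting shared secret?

Amara sends A = g^a mod q = 2^13 mod 89.
2^1 ≡ 2 (mod 89)
2^2 = (2^1)^2 ≡ 2^2 = 4 ≡ 4 (mod 89)
2^4 = (2^2)^2 ≡ 4^2 = 16 ≡ 16 (mod 89)
2^8 = (2^4)^2 ≡ 16^2 = 256 ≡ 78 (mod 89)
2^13 = 2^8 · 2^4 · 2^1 ≡ 78 · 16 · 2 ≡ 4 (mod 89).
So A = 4. Bashir then computes K = A^b mod q = 4^7 mod 89.
4^1 ≡ 4 (mod 89)
4^2 = (4^1)^2 ≡ 4^2 = 16 ≡ 16 (mod 89)
4^4 = (4^2)^2 ≡ 16^2 = 256 ≡ 78 (mod 89)
4^7 = 4^4 · 4^2 · 4^1 ≡ 78 · 16 · 4 ≡ 8 (mod 89).

8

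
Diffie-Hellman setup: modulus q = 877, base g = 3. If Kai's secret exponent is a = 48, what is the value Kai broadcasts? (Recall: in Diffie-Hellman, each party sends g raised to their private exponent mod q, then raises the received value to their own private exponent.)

Public value = 3^48 mod 877.
3^1 ≡ 3 (mod 877)
3^2 = (3^1)^2 ≡ 3^2 = 9 ≡ 9 (mod 877)
3^4 = (3^2)^2 ≡ 9^2 = 81 ≡ 81 (mod 877)
3^8 = (3^4)^2 ≡ 81^2 = 6561 ≡ 422 (mod 877)
3^16 = (3^8)^2 ≡ 422^2 = 178084 ≡ 53 (mod 877)
3^32 = (3^16)^2 ≡ 53^2 = 2809 ≡ 178 (mod 877)
3^48 = 3^32 · 3^16 ≡ 178 · 53 ≡ 664 (mod 877).

664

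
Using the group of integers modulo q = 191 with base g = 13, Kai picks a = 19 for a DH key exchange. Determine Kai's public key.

Public value = 13^{19} \pmod{191}.
13^1 ≡ 13 (mod 191)
13^2 = (13^1)^2 ≡ 13^2 = 169 ≡ 169 (mod 191)
13^4 = (13^2)^2 ≡ 169^2 = 28561 ≡ 102 (mod 191)
13^8 = (13^4)^2 ≡ 102^2 = 10404 ≡ 90 (mod 191)
13^16 = (13^8)^2 ≡ 90^2 = 8100 ≡ 78 (mod 191)
13^19 = 13^16 · 13^2 · 13^1 ≡ 78 · 169 · 13 ≡ 39 (mod 191).

39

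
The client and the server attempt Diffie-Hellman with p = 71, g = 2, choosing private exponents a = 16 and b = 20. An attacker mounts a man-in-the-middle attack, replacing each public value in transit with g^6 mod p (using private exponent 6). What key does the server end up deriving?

37

The server receives an attacker's public value M = 2^6 mod 71 instead of the honest one.
2^1 ≡ 2 (mod 71)
2^2 = (2^1)^2 ≡ 2^2 = 4 ≡ 4 (mod 71)
2^4 = (2^2)^2 ≡ 4^2 = 16 ≡ 16 (mod 71)
2^6 = 2^4 · 2^2 ≡ 16 · 4 ≡ 64 (mod 71).
So M = 64. The server computes K = M^20 mod 71.
64^1 ≡ 64 (mod 71)
64^2 = (64^1)^2 ≡ 64^2 = 4096 ≡ 49 (mod 71)
64^4 = (64^2)^2 ≡ 49^2 = 2401 ≡ 58 (mod 71)
64^8 = (64^4)^2 ≡ 58^2 = 3364 ≡ 27 (mod 71)
64^16 = (64^8)^2 ≡ 27^2 = 729 ≡ 19 (mod 71)
64^20 = 64^16 · 64^4 ≡ 19 · 58 ≡ 37 (mod 71).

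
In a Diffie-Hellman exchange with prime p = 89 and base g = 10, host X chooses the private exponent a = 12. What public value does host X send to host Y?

16

Public value = 10^12 mod 89.
10^1 ≡ 10 (mod 89)
10^2 = (10^1)^2 ≡ 10^2 = 100 ≡ 11 (mod 89)
10^4 = (10^2)^2 ≡ 11^2 = 121 ≡ 32 (mod 89)
10^8 = (10^4)^2 ≡ 32^2 = 1024 ≡ 45 (mod 89)
10^12 = 10^8 · 10^4 ≡ 45 · 32 ≡ 16 (mod 89).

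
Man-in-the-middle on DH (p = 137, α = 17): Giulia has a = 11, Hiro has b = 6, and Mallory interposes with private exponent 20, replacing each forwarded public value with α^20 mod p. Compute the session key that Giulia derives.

115

Giulia receives Mallory's public value M = 17^20 mod 137 instead of the honest one.
17^1 ≡ 17 (mod 137)
17^2 = (17^1)^2 ≡ 17^2 = 289 ≡ 15 (mod 137)
17^4 = (17^2)^2 ≡ 15^2 = 225 ≡ 88 (mod 137)
17^8 = (17^4)^2 ≡ 88^2 = 7744 ≡ 72 (mod 137)
17^16 = (17^8)^2 ≡ 72^2 = 5184 ≡ 115 (mod 137)
17^20 = 17^16 · 17^4 ≡ 115 · 88 ≡ 119 (mod 137).
So M = 119. Giulia computes K = M^11 mod 137.
119^1 ≡ 119 (mod 137)
119^2 = (119^1)^2 ≡ 119^2 = 14161 ≡ 50 (mod 137)
119^4 = (119^2)^2 ≡ 50^2 = 2500 ≡ 34 (mod 137)
119^8 = (119^4)^2 ≡ 34^2 = 1156 ≡ 60 (mod 137)
119^11 = 119^8 · 119^2 · 119^1 ≡ 60 · 50 · 119 ≡ 115 (mod 137).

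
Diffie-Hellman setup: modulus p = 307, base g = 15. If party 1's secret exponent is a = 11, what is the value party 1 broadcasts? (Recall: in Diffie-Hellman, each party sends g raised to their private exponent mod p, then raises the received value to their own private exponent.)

42

Public value = 15^11 mod 307.
15^1 ≡ 15 (mod 307)
15^2 = (15^1)^2 ≡ 15^2 = 225 ≡ 225 (mod 307)
15^4 = (15^2)^2 ≡ 225^2 = 50625 ≡ 277 (mod 307)
15^8 = (15^4)^2 ≡ 277^2 = 76729 ≡ 286 (mod 307)
15^11 = 15^8 · 15^2 · 15^1 ≡ 286 · 225 · 15 ≡ 42 (mod 307).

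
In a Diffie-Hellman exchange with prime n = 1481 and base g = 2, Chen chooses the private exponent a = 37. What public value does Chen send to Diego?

Public value = 2^37 mod 1481.
2^1 ≡ 2 (mod 1481)
2^2 = (2^1)^2 ≡ 2^2 = 4 ≡ 4 (mod 1481)
2^4 = (2^2)^2 ≡ 4^2 = 16 ≡ 16 (mod 1481)
2^8 = (2^4)^2 ≡ 16^2 = 256 ≡ 256 (mod 1481)
2^16 = (2^8)^2 ≡ 256^2 = 65536 ≡ 372 (mod 1481)
2^32 = (2^16)^2 ≡ 372^2 = 138384 ≡ 651 (mod 1481)
2^37 = 2^32 · 2^4 · 2^1 ≡ 651 · 16 · 2 ≡ 98 (mod 1481).

98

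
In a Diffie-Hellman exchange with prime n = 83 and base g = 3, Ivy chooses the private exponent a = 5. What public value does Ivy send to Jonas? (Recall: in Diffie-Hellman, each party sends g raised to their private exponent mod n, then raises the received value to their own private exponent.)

Public value = 3^5 mod 83.
3^1 ≡ 3 (mod 83)
3^2 = (3^1)^2 ≡ 3^2 = 9 ≡ 9 (mod 83)
3^4 = (3^2)^2 ≡ 9^2 = 81 ≡ 81 (mod 83)
3^5 = 3^4 · 3^1 ≡ 81 · 3 ≡ 77 (mod 83).

77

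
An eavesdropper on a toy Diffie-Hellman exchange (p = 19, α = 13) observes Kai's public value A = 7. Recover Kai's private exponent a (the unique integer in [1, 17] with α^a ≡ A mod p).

Try successive powers of 13 modulo 19:
13^1 ≡ 13
13^2 ≡ 17
13^3 ≡ 12
13^4 ≡ 4
13^5 ≡ 14
13^6 ≡ 11
13^7 ≡ 10
13^8 ≡ 16
13^9 ≡ 18
13^10 ≡ 6
13^11 ≡ 2
13^12 ≡ 7
Found: a = 12.

12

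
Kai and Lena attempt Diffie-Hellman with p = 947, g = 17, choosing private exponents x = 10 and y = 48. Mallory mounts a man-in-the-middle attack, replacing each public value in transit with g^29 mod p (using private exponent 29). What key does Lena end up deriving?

433

Lena receives Mallory's public value M = 17^29 mod 947 instead of the honest one.
17^1 ≡ 17 (mod 947)
17^2 = (17^1)^2 ≡ 17^2 = 289 ≡ 289 (mod 947)
17^4 = (17^2)^2 ≡ 289^2 = 83521 ≡ 185 (mod 947)
17^8 = (17^4)^2 ≡ 185^2 = 34225 ≡ 133 (mod 947)
17^16 = (17^8)^2 ≡ 133^2 = 17689 ≡ 643 (mod 947)
17^29 = 17^16 · 17^8 · 17^4 · 17^1 ≡ 643 · 133 · 185 · 17 ≡ 732 (mod 947).
So M = 732. Lena computes K = M^48 mod 947.
732^1 ≡ 732 (mod 947)
732^2 = (732^1)^2 ≡ 732^2 = 535824 ≡ 769 (mod 947)
732^4 = (732^2)^2 ≡ 769^2 = 591361 ≡ 433 (mod 947)
732^8 = (732^4)^2 ≡ 433^2 = 187489 ≡ 930 (mod 947)
732^16 = (732^8)^2 ≡ 930^2 = 864900 ≡ 289 (mod 947)
732^32 = (732^16)^2 ≡ 289^2 = 83521 ≡ 185 (mod 947)
732^48 = 732^32 · 732^16 ≡ 185 · 289 ≡ 433 (mod 947).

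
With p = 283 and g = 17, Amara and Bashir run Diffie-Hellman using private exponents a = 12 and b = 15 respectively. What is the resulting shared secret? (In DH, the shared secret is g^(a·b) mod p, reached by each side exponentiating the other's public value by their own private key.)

Amara sends A = g^a mod p = 17^12 mod 283.
17^1 ≡ 17 (mod 283)
17^2 = (17^1)^2 ≡ 17^2 = 289 ≡ 6 (mod 283)
17^4 = (17^2)^2 ≡ 6^2 = 36 ≡ 36 (mod 283)
17^8 = (17^4)^2 ≡ 36^2 = 1296 ≡ 164 (mod 283)
17^12 = 17^8 · 17^4 ≡ 164 · 36 ≡ 244 (mod 283).
So A = 244. Bashir then computes K = A^b mod p = 244^15 mod 283.
244^1 ≡ 244 (mod 283)
244^2 = (244^1)^2 ≡ 244^2 = 59536 ≡ 106 (mod 283)
244^4 = (244^2)^2 ≡ 106^2 = 11236 ≡ 199 (mod 283)
244^8 = (244^4)^2 ≡ 199^2 = 39601 ≡ 264 (mod 283)
244^15 = 244^8 · 244^4 · 244^2 · 244^1 ≡ 264 · 199 · 106 · 244 ≡ 281 (mod 283).

281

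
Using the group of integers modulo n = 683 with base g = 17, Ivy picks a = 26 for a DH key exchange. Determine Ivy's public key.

Public value = 17^26 mod 683.
17^1 ≡ 17 (mod 683)
17^2 = (17^1)^2 ≡ 17^2 = 289 ≡ 289 (mod 683)
17^4 = (17^2)^2 ≡ 289^2 = 83521 ≡ 195 (mod 683)
17^8 = (17^4)^2 ≡ 195^2 = 38025 ≡ 460 (mod 683)
17^16 = (17^8)^2 ≡ 460^2 = 211600 ≡ 553 (mod 683)
17^26 = 17^16 · 17^8 · 17^2 ≡ 553 · 460 · 289 ≡ 432 (mod 683).

432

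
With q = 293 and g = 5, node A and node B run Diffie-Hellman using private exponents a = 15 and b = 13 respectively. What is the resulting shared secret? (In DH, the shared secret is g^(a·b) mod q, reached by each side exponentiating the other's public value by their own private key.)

74

Node A sends A = g^a mod q = 5^15 mod 293.
5^1 ≡ 5 (mod 293)
5^2 = (5^1)^2 ≡ 5^2 = 25 ≡ 25 (mod 293)
5^4 = (5^2)^2 ≡ 25^2 = 625 ≡ 39 (mod 293)
5^8 = (5^4)^2 ≡ 39^2 = 1521 ≡ 56 (mod 293)
5^15 = 5^8 · 5^4 · 5^2 · 5^1 ≡ 56 · 39 · 25 · 5 ≡ 217 (mod 293).
So A = 217. Node B then computes K = A^b mod q = 217^13 mod 293.
217^1 ≡ 217 (mod 293)
217^2 = (217^1)^2 ≡ 217^2 = 47089 ≡ 209 (mod 293)
217^4 = (217^2)^2 ≡ 209^2 = 43681 ≡ 24 (mod 293)
217^8 = (217^4)^2 ≡ 24^2 = 576 ≡ 283 (mod 293)
217^13 = 217^8 · 217^4 · 217^1 ≡ 283 · 24 · 217 ≡ 74 (mod 293).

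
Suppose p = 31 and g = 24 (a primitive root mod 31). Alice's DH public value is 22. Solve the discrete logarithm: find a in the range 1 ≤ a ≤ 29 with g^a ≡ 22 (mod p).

29

Try successive powers of 24 modulo 31:
24^1 ≡ 24
24^2 ≡ 18
24^3 ≡ 29
24^4 ≡ 14
24^5 ≡ 26
24^6 ≡ 4
24^7 ≡ 3
24^8 ≡ 10
24^9 ≡ 23
24^10 ≡ 25
24^11 ≡ 11
24^12 ≡ 16
24^13 ≡ 12
24^14 ≡ 9
24^15 ≡ 30
24^16 ≡ 7
24^17 ≡ 13
24^18 ≡ 2
24^19 ≡ 17
24^20 ≡ 5
24^21 ≡ 27
24^22 ≡ 28
24^23 ≡ 21
24^24 ≡ 8
24^25 ≡ 6
24^26 ≡ 20
24^27 ≡ 15
24^28 ≡ 19
24^29 ≡ 22
Found: a = 29.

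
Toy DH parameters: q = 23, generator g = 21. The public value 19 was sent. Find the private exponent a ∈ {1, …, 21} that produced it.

13

Try successive powers of 21 modulo 23:
21^1 ≡ 21
21^2 ≡ 4
21^3 ≡ 15
21^4 ≡ 16
21^5 ≡ 14
21^6 ≡ 18
21^7 ≡ 10
21^8 ≡ 3
21^9 ≡ 17
21^10 ≡ 12
21^11 ≡ 22
21^12 ≡ 2
21^13 ≡ 19
Found: a = 13.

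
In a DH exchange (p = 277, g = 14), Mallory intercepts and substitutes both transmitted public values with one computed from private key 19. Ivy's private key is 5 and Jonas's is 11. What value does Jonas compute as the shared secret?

126

Jonas receives Mallory's public value M = 14^19 mod 277 instead of the honest one.
14^1 ≡ 14 (mod 277)
14^2 = (14^1)^2 ≡ 14^2 = 196 ≡ 196 (mod 277)
14^4 = (14^2)^2 ≡ 196^2 = 38416 ≡ 190 (mod 277)
14^8 = (14^4)^2 ≡ 190^2 = 36100 ≡ 90 (mod 277)
14^16 = (14^8)^2 ≡ 90^2 = 8100 ≡ 67 (mod 277)
14^19 = 14^16 · 14^2 · 14^1 ≡ 67 · 196 · 14 ≡ 197 (mod 277).
So M = 197. Jonas computes K = M^11 mod 277.
197^1 ≡ 197 (mod 277)
197^2 = (197^1)^2 ≡ 197^2 = 38809 ≡ 29 (mod 277)
197^4 = (197^2)^2 ≡ 29^2 = 841 ≡ 10 (mod 277)
197^8 = (197^4)^2 ≡ 10^2 = 100 ≡ 100 (mod 277)
197^11 = 197^8 · 197^2 · 197^1 ≡ 100 · 29 · 197 ≡ 126 (mod 277).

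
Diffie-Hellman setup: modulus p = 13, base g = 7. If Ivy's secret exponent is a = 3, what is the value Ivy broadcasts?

Public value = 7^{3} \pmod{13}.
7^1 ≡ 7 (mod 13)
7^2 = (7^1)^2 ≡ 7^2 = 49 ≡ 10 (mod 13)
7^3 = 7^2 · 7^1 ≡ 10 · 7 ≡ 5 (mod 13).

5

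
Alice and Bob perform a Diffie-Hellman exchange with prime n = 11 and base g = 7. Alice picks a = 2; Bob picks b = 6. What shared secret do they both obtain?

5

Alice sends A = g^a mod n = 7^2 mod 11.
7^1 ≡ 7 (mod 11)
7^2 = (7^1)^2 ≡ 7^2 = 49 ≡ 5 (mod 11)
So A = 5. Bob then computes K = A^b mod n = 5^6 mod 11.
5^1 ≡ 5 (mod 11)
5^2 = (5^1)^2 ≡ 5^2 = 25 ≡ 3 (mod 11)
5^4 = (5^2)^2 ≡ 3^2 = 9 ≡ 9 (mod 11)
5^6 = 5^4 · 5^2 ≡ 9 · 3 ≡ 5 (mod 11).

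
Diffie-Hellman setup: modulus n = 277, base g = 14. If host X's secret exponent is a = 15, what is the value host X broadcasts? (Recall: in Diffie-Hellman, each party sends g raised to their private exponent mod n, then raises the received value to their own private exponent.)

Public value = 14^15 (mod 277).
14^1 ≡ 14 (mod 277)
14^2 = (14^1)^2 ≡ 14^2 = 196 ≡ 196 (mod 277)
14^4 = (14^2)^2 ≡ 196^2 = 38416 ≡ 190 (mod 277)
14^8 = (14^4)^2 ≡ 190^2 = 36100 ≡ 90 (mod 277)
14^15 = 14^8 · 14^4 · 14^2 · 14^1 ≡ 90 · 190 · 196 · 14 ≡ 262 (mod 277).

262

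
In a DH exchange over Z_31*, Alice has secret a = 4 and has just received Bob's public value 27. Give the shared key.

8

Shared key K = 27^4 mod 31.
27^1 ≡ 27 (mod 31)
27^2 = (27^1)^2 ≡ 27^2 = 729 ≡ 16 (mod 31)
27^4 = (27^2)^2 ≡ 16^2 = 256 ≡ 8 (mod 31)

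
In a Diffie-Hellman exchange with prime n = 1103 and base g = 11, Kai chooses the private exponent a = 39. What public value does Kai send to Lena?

342

Public value = 11^39 mod 1103.
11^1 ≡ 11 (mod 1103)
11^2 = (11^1)^2 ≡ 11^2 = 121 ≡ 121 (mod 1103)
11^4 = (11^2)^2 ≡ 121^2 = 14641 ≡ 302 (mod 1103)
11^8 = (11^4)^2 ≡ 302^2 = 91204 ≡ 758 (mod 1103)
11^16 = (11^8)^2 ≡ 758^2 = 574564 ≡ 1004 (mod 1103)
11^32 = (11^16)^2 ≡ 1004^2 = 1008016 ≡ 977 (mod 1103)
11^39 = 11^32 · 11^4 · 11^2 · 11^1 ≡ 977 · 302 · 121 · 11 ≡ 342 (mod 1103).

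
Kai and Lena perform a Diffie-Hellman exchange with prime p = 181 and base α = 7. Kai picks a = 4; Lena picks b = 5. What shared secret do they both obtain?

132

Lena sends B = α^b mod p = 7^5 mod 181.
7^1 ≡ 7 (mod 181)
7^2 = (7^1)^2 ≡ 7^2 = 49 ≡ 49 (mod 181)
7^4 = (7^2)^2 ≡ 49^2 = 2401 ≡ 48 (mod 181)
7^5 = 7^4 · 7^1 ≡ 48 · 7 ≡ 155 (mod 181).
So B = 155. Kai then computes K = B^a mod p = 155^4 mod 181.
155^1 ≡ 155 (mod 181)
155^2 = (155^1)^2 ≡ 155^2 = 24025 ≡ 133 (mod 181)
155^4 = (155^2)^2 ≡ 133^2 = 17689 ≡ 132 (mod 181)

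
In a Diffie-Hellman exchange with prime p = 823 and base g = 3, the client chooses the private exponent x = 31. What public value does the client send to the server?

Public value = 3^31 mod 823.
3^1 ≡ 3 (mod 823)
3^2 = (3^1)^2 ≡ 3^2 = 9 ≡ 9 (mod 823)
3^4 = (3^2)^2 ≡ 9^2 = 81 ≡ 81 (mod 823)
3^8 = (3^4)^2 ≡ 81^2 = 6561 ≡ 800 (mod 823)
3^16 = (3^8)^2 ≡ 800^2 = 640000 ≡ 529 (mod 823)
3^31 = 3^16 · 3^8 · 3^4 · 3^2 · 3^1 ≡ 529 · 800 · 81 · 9 · 3 ≡ 7 (mod 823).

7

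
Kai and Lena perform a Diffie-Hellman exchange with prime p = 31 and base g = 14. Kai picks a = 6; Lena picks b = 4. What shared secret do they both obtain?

Kai sends A = g^a mod p = 14^6 mod 31.
14^1 ≡ 14 (mod 31)
14^2 = (14^1)^2 ≡ 14^2 = 196 ≡ 10 (mod 31)
14^4 = (14^2)^2 ≡ 10^2 = 100 ≡ 7 (mod 31)
14^6 = 14^4 · 14^2 ≡ 7 · 10 ≡ 8 (mod 31).
So A = 8. Lena then computes K = A^b mod p = 8^4 mod 31.
8^1 ≡ 8 (mod 31)
8^2 = (8^1)^2 ≡ 8^2 = 64 ≡ 2 (mod 31)
8^4 = (8^2)^2 ≡ 2^2 = 4 ≡ 4 (mod 31)

4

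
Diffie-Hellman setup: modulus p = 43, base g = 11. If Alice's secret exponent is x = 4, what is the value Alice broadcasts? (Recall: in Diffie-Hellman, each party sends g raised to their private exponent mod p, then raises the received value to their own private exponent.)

Public value = 11^4 mod 43.
11^1 ≡ 11 (mod 43)
11^2 = (11^1)^2 ≡ 11^2 = 121 ≡ 35 (mod 43)
11^4 = (11^2)^2 ≡ 35^2 = 1225 ≡ 21 (mod 43)

21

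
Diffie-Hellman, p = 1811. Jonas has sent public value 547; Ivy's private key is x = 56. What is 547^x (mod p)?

862

Shared key K = 547^56 mod 1811.
547^1 ≡ 547 (mod 1811)
547^2 = (547^1)^2 ≡ 547^2 = 299209 ≡ 394 (mod 1811)
547^4 = (547^2)^2 ≡ 394^2 = 155236 ≡ 1301 (mod 1811)
547^8 = (547^4)^2 ≡ 1301^2 = 1692601 ≡ 1127 (mod 1811)
547^16 = (547^8)^2 ≡ 1127^2 = 1270129 ≡ 618 (mod 1811)
547^32 = (547^16)^2 ≡ 618^2 = 381924 ≡ 1614 (mod 1811)
547^56 = 547^32 · 547^16 · 547^8 ≡ 1614 · 618 · 1127 ≡ 862 (mod 1811).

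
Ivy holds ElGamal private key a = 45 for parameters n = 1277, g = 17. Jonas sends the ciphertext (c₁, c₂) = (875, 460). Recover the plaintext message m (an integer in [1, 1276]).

Shared mask s = c₁^a mod n = 875^45 mod 1277.
875^1 ≡ 875 (mod 1277)
875^2 = (875^1)^2 ≡ 875^2 = 765625 ≡ 702 (mod 1277)
875^4 = (875^2)^2 ≡ 702^2 = 492804 ≡ 1159 (mod 1277)
875^8 = (875^4)^2 ≡ 1159^2 = 1343281 ≡ 1154 (mod 1277)
875^16 = (875^8)^2 ≡ 1154^2 = 1331716 ≡ 1082 (mod 1277)
875^32 = (875^16)^2 ≡ 1082^2 = 1170724 ≡ 992 (mod 1277)
875^45 = 875^32 · 875^8 · 875^4 · 875^1 ≡ 992 · 1154 · 1159 · 875 ≡ 444 (mod 1277).
So s = 444; s⁻¹ ≡ 952 (mod 1277).
m = c₂ · s⁻¹ mod 1277 = 460 · 952 mod 1277 = 1186.

1186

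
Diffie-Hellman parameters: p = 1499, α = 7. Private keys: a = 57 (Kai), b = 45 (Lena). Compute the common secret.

118

Lena sends B = α^b mod p = 7^45 mod 1499.
7^1 ≡ 7 (mod 1499)
7^2 = (7^1)^2 ≡ 7^2 = 49 ≡ 49 (mod 1499)
7^4 = (7^2)^2 ≡ 49^2 = 2401 ≡ 902 (mod 1499)
7^8 = (7^4)^2 ≡ 902^2 = 813604 ≡ 1146 (mod 1499)
7^16 = (7^8)^2 ≡ 1146^2 = 1313316 ≡ 192 (mod 1499)
7^32 = (7^16)^2 ≡ 192^2 = 36864 ≡ 888 (mod 1499)
7^45 = 7^32 · 7^8 · 7^4 · 7^1 ≡ 888 · 1146 · 902 · 7 ≡ 449 (mod 1499).
So B = 449. Kai then computes K = B^a mod p = 449^57 mod 1499.
449^1 ≡ 449 (mod 1499)
449^2 = (449^1)^2 ≡ 449^2 = 201601 ≡ 735 (mod 1499)
449^4 = (449^2)^2 ≡ 735^2 = 540225 ≡ 585 (mod 1499)
449^8 = (449^4)^2 ≡ 585^2 = 342225 ≡ 453 (mod 1499)
449^16 = (449^8)^2 ≡ 453^2 = 205209 ≡ 1345 (mod 1499)
449^32 = (449^16)^2 ≡ 1345^2 = 1809025 ≡ 1231 (mod 1499)
449^57 = 449^32 · 449^16 · 449^8 · 449^1 ≡ 1231 · 1345 · 453 · 449 ≡ 118 (mod 1499).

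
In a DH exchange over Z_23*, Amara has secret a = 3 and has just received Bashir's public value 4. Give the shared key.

Shared key K = 4^3 mod 23.
4^1 ≡ 4 (mod 23)
4^2 = (4^1)^2 ≡ 4^2 = 16 ≡ 16 (mod 23)
4^3 = 4^2 · 4^1 ≡ 16 · 4 ≡ 18 (mod 23).

18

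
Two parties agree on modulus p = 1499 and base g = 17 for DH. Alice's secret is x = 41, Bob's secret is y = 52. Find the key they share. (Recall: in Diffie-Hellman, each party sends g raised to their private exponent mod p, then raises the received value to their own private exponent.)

Bob sends B = g^y mod p = 17^52 mod 1499.
17^1 ≡ 17 (mod 1499)
17^2 = (17^1)^2 ≡ 17^2 = 289 ≡ 289 (mod 1499)
17^4 = (17^2)^2 ≡ 289^2 = 83521 ≡ 1076 (mod 1499)
17^8 = (17^4)^2 ≡ 1076^2 = 1157776 ≡ 548 (mod 1499)
17^16 = (17^8)^2 ≡ 548^2 = 300304 ≡ 504 (mod 1499)
17^32 = (17^16)^2 ≡ 504^2 = 254016 ≡ 685 (mod 1499)
17^52 = 17^32 · 17^16 · 17^4 ≡ 685 · 504 · 1076 ≡ 557 (mod 1499).
So B = 557. Alice then computes K = B^x mod p = 557^41 mod 1499.
557^1 ≡ 557 (mod 1499)
557^2 = (557^1)^2 ≡ 557^2 = 310249 ≡ 1455 (mod 1499)
557^4 = (557^2)^2 ≡ 1455^2 = 2117025 ≡ 437 (mod 1499)
557^8 = (557^4)^2 ≡ 437^2 = 190969 ≡ 596 (mod 1499)
557^16 = (557^8)^2 ≡ 596^2 = 355216 ≡ 1452 (mod 1499)
557^32 = (557^16)^2 ≡ 1452^2 = 2108304 ≡ 710 (mod 1499)
557^41 = 557^32 · 557^8 · 557^1 ≡ 710 · 596 · 557 ≡ 358 (mod 1499).

358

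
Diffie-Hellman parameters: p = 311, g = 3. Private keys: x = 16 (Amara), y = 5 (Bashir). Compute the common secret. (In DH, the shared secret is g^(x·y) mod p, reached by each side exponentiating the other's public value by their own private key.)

225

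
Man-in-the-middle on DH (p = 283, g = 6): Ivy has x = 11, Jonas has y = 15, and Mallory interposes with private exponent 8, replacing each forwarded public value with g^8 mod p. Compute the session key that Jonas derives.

Jonas receives Mallory's public value M = 6^8 mod 283 instead of the honest one.
6^1 ≡ 6 (mod 283)
6^2 = (6^1)^2 ≡ 6^2 = 36 ≡ 36 (mod 283)
6^4 = (6^2)^2 ≡ 36^2 = 1296 ≡ 164 (mod 283)
6^8 = (6^4)^2 ≡ 164^2 = 26896 ≡ 11 (mod 283)
So M = 11. Jonas computes K = M^15 mod 283.
11^1 ≡ 11 (mod 283)
11^2 = (11^1)^2 ≡ 11^2 = 121 ≡ 121 (mod 283)
11^4 = (11^2)^2 ≡ 121^2 = 14641 ≡ 208 (mod 283)
11^8 = (11^4)^2 ≡ 208^2 = 43264 ≡ 248 (mod 283)
11^15 = 11^8 · 11^4 · 11^2 · 11^1 ≡ 248 · 208 · 121 · 11 ≡ 240 (mod 283).

240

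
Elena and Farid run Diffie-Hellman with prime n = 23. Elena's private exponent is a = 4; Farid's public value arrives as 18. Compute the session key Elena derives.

4

Shared key K = 18^4 mod 23.
18^1 ≡ 18 (mod 23)
18^2 = (18^1)^2 ≡ 18^2 = 324 ≡ 2 (mod 23)
18^4 = (18^2)^2 ≡ 2^2 = 4 ≡ 4 (mod 23)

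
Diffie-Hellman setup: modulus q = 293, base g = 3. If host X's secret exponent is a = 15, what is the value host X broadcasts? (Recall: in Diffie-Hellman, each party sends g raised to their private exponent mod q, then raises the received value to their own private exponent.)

Public value = 3^{15} \pmod{293}.
3^1 ≡ 3 (mod 293)
3^2 = (3^1)^2 ≡ 3^2 = 9 ≡ 9 (mod 293)
3^4 = (3^2)^2 ≡ 9^2 = 81 ≡ 81 (mod 293)
3^8 = (3^4)^2 ≡ 81^2 = 6561 ≡ 115 (mod 293)
3^15 = 3^8 · 3^4 · 3^2 · 3^1 ≡ 115 · 81 · 9 · 3 ≡ 111 (mod 293).

111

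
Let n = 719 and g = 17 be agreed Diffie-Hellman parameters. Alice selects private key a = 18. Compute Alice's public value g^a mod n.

Public value = 17^18 mod 719.
17^1 ≡ 17 (mod 719)
17^2 = (17^1)^2 ≡ 17^2 = 289 ≡ 289 (mod 719)
17^4 = (17^2)^2 ≡ 289^2 = 83521 ≡ 117 (mod 719)
17^8 = (17^4)^2 ≡ 117^2 = 13689 ≡ 28 (mod 719)
17^16 = (17^8)^2 ≡ 28^2 = 784 ≡ 65 (mod 719)
17^18 = 17^16 · 17^2 ≡ 65 · 289 ≡ 91 (mod 719).

91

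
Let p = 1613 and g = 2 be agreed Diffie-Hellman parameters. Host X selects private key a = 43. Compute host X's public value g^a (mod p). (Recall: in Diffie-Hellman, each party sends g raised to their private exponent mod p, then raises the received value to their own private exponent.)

1194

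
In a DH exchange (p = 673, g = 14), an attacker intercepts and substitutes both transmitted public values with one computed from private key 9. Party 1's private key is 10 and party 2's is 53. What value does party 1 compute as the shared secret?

661

Party 1 receives an attacker's public value M = 14^9 mod 673 instead of the honest one.
14^1 ≡ 14 (mod 673)
14^2 = (14^1)^2 ≡ 14^2 = 196 ≡ 196 (mod 673)
14^4 = (14^2)^2 ≡ 196^2 = 38416 ≡ 55 (mod 673)
14^8 = (14^4)^2 ≡ 55^2 = 3025 ≡ 333 (mod 673)
14^9 = 14^8 · 14^1 ≡ 333 · 14 ≡ 624 (mod 673).
So M = 624. Party 1 computes K = M^10 mod 673.
624^1 ≡ 624 (mod 673)
624^2 = (624^1)^2 ≡ 624^2 = 389376 ≡ 382 (mod 673)
624^4 = (624^2)^2 ≡ 382^2 = 145924 ≡ 556 (mod 673)
624^8 = (624^4)^2 ≡ 556^2 = 309136 ≡ 229 (mod 673)
624^10 = 624^8 · 624^2 ≡ 229 · 382 ≡ 661 (mod 673).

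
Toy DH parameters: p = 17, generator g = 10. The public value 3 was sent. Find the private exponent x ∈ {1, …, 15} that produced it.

Try successive powers of 10 modulo 17:
10^1 ≡ 10
10^2 ≡ 15
10^3 ≡ 14
10^4 ≡ 4
10^5 ≡ 6
10^6 ≡ 9
10^7 ≡ 5
10^8 ≡ 16
10^9 ≡ 7
10^10 ≡ 2
10^11 ≡ 3
Found: x = 11.

11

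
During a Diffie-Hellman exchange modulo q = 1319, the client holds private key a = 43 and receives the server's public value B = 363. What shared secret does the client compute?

Shared key K = 363^43 mod 1319.
363^1 ≡ 363 (mod 1319)
363^2 = (363^1)^2 ≡ 363^2 = 131769 ≡ 1188 (mod 1319)
363^4 = (363^2)^2 ≡ 1188^2 = 1411344 ≡ 14 (mod 1319)
363^8 = (363^4)^2 ≡ 14^2 = 196 ≡ 196 (mod 1319)
363^16 = (363^8)^2 ≡ 196^2 = 38416 ≡ 165 (mod 1319)
363^32 = (363^16)^2 ≡ 165^2 = 27225 ≡ 845 (mod 1319)
363^43 = 363^32 · 363^8 · 363^2 · 363^1 ≡ 845 · 196 · 1188 · 363 ≡ 36 (mod 1319).

36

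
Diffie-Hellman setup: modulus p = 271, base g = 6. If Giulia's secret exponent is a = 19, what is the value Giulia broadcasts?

269

Public value = 6^19 (mod 271).
6^1 ≡ 6 (mod 271)
6^2 = (6^1)^2 ≡ 6^2 = 36 ≡ 36 (mod 271)
6^4 = (6^2)^2 ≡ 36^2 = 1296 ≡ 212 (mod 271)
6^8 = (6^4)^2 ≡ 212^2 = 44944 ≡ 229 (mod 271)
6^16 = (6^8)^2 ≡ 229^2 = 52441 ≡ 138 (mod 271)
6^19 = 6^16 · 6^2 · 6^1 ≡ 138 · 36 · 6 ≡ 269 (mod 271).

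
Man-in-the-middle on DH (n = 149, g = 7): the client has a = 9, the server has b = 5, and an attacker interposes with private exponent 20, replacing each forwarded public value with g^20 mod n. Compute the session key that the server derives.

The server receives an attacker's public value M = 7^20 mod 149 instead of the honest one.
7^1 ≡ 7 (mod 149)
7^2 = (7^1)^2 ≡ 7^2 = 49 ≡ 49 (mod 149)
7^4 = (7^2)^2 ≡ 49^2 = 2401 ≡ 17 (mod 149)
7^8 = (7^4)^2 ≡ 17^2 = 289 ≡ 140 (mod 149)
7^16 = (7^8)^2 ≡ 140^2 = 19600 ≡ 81 (mod 149)
7^20 = 7^16 · 7^4 ≡ 81 · 17 ≡ 36 (mod 149).
So M = 36. The server computes K = M^5 mod 149.
36^1 ≡ 36 (mod 149)
36^2 = (36^1)^2 ≡ 36^2 = 1296 ≡ 104 (mod 149)
36^4 = (36^2)^2 ≡ 104^2 = 10816 ≡ 88 (mod 149)
36^5 = 36^4 · 36^1 ≡ 88 · 36 ≡ 39 (mod 149).

39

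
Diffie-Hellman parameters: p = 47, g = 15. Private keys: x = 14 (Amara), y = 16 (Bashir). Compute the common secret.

Bashir sends B = g^y mod p = 15^16 mod 47.
15^1 ≡ 15 (mod 47)
15^2 = (15^1)^2 ≡ 15^2 = 225 ≡ 37 (mod 47)
15^4 = (15^2)^2 ≡ 37^2 = 1369 ≡ 6 (mod 47)
15^8 = (15^4)^2 ≡ 6^2 = 36 ≡ 36 (mod 47)
15^16 = (15^8)^2 ≡ 36^2 = 1296 ≡ 27 (mod 47)
So B = 27. Amara then computes K = B^x mod p = 27^14 mod 47.
27^1 ≡ 27 (mod 47)
27^2 = (27^1)^2 ≡ 27^2 = 729 ≡ 24 (mod 47)
27^4 = (27^2)^2 ≡ 24^2 = 576 ≡ 12 (mod 47)
27^8 = (27^4)^2 ≡ 12^2 = 144 ≡ 3 (mod 47)
27^14 = 27^8 · 27^4 · 27^2 ≡ 3 · 12 · 24 ≡ 18 (mod 47).

18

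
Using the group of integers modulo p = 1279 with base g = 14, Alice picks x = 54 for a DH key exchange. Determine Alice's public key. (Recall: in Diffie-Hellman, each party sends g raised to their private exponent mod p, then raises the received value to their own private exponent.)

815

Public value = 14^54 mod 1279.
14^1 ≡ 14 (mod 1279)
14^2 = (14^1)^2 ≡ 14^2 = 196 ≡ 196 (mod 1279)
14^4 = (14^2)^2 ≡ 196^2 = 38416 ≡ 46 (mod 1279)
14^8 = (14^4)^2 ≡ 46^2 = 2116 ≡ 837 (mod 1279)
14^16 = (14^8)^2 ≡ 837^2 = 700569 ≡ 956 (mod 1279)
14^32 = (14^16)^2 ≡ 956^2 = 913936 ≡ 730 (mod 1279)
14^54 = 14^32 · 14^16 · 14^4 · 14^2 ≡ 730 · 956 · 46 · 196 ≡ 815 (mod 1279).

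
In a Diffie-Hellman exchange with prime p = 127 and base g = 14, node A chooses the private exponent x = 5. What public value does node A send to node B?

106

Public value = 14^5 (mod 127).
14^1 ≡ 14 (mod 127)
14^2 = (14^1)^2 ≡ 14^2 = 196 ≡ 69 (mod 127)
14^4 = (14^2)^2 ≡ 69^2 = 4761 ≡ 62 (mod 127)
14^5 = 14^4 · 14^1 ≡ 62 · 14 ≡ 106 (mod 127).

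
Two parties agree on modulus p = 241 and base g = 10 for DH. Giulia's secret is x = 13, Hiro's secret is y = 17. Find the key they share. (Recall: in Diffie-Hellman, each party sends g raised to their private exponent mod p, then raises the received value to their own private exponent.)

Giulia sends A = g^x mod p = 10^13 mod 241.
10^1 ≡ 10 (mod 241)
10^2 = (10^1)^2 ≡ 10^2 = 100 ≡ 100 (mod 241)
10^4 = (10^2)^2 ≡ 100^2 = 10000 ≡ 119 (mod 241)
10^8 = (10^4)^2 ≡ 119^2 = 14161 ≡ 183 (mod 241)
10^13 = 10^8 · 10^4 · 10^1 ≡ 183 · 119 · 10 ≡ 147 (mod 241).
So A = 147. Hiro then computes K = A^y mod p = 147^17 mod 241.
147^1 ≡ 147 (mod 241)
147^2 = (147^1)^2 ≡ 147^2 = 21609 ≡ 160 (mod 241)
147^4 = (147^2)^2 ≡ 160^2 = 25600 ≡ 54 (mod 241)
147^8 = (147^4)^2 ≡ 54^2 = 2916 ≡ 24 (mod 241)
147^16 = (147^8)^2 ≡ 24^2 = 576 ≡ 94 (mod 241)
147^17 = 147^16 · 147^1 ≡ 94 · 147 ≡ 81 (mod 241).

81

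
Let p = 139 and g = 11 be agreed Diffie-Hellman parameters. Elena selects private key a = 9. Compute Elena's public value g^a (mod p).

Public value = 11^9 (mod 139).
11^1 ≡ 11 (mod 139)
11^2 = (11^1)^2 ≡ 11^2 = 121 ≡ 121 (mod 139)
11^4 = (11^2)^2 ≡ 121^2 = 14641 ≡ 46 (mod 139)
11^8 = (11^4)^2 ≡ 46^2 = 2116 ≡ 31 (mod 139)
11^9 = 11^8 · 11^1 ≡ 31 · 11 ≡ 63 (mod 139).

63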